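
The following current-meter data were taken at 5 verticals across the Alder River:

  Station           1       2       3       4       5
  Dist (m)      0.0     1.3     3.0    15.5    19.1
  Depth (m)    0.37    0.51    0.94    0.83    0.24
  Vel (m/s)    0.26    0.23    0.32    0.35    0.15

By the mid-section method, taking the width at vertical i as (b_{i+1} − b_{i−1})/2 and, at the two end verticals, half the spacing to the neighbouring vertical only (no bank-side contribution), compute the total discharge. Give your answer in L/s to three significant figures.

w_1 = (1.3 − 0.0)/2 = 0.65 m; q_1 = 0.26 × 0.37 × 0.65 = 0.06253 m³/s
w_2 = (3.0 − 0.0)/2 = 1.5 m; q_2 = 0.23 × 0.51 × 1.5 = 0.1760 m³/s
w_3 = (15.5 − 1.3)/2 = 7.1 m; q_3 = 0.32 × 0.94 × 7.1 = 2.136 m³/s
w_4 = (19.1 − 3.0)/2 = 8.05 m; q_4 = 0.35 × 0.83 × 8.05 = 2.339 m³/s
w_5 = (19.1 − 15.5)/2 = 1.8 m; q_5 = 0.15 × 0.24 × 1.8 = 0.06480 m³/s
Q = Σ qᵢ = 4.777 m³/s
= 4.777 × 1000 = 4777 L/s

4780 L/s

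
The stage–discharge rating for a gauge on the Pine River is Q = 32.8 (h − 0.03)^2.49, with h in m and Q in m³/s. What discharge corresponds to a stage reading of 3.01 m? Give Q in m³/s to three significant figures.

497 m³/s

Q = 32.8 × (3.01 − 0.03)^2.49 = 32.8 × 2.98^2.49 = 497.4 m³/s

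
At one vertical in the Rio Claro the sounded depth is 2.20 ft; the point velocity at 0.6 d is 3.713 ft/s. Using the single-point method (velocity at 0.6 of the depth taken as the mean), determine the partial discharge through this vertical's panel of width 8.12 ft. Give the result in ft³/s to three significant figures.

66.3 ft³/s

v̄ = v₀.₆ = 3.713 ft/s
q = v̄ × d × w = 3.713 × 2.20 × 8.12 = 66.33 ft³/s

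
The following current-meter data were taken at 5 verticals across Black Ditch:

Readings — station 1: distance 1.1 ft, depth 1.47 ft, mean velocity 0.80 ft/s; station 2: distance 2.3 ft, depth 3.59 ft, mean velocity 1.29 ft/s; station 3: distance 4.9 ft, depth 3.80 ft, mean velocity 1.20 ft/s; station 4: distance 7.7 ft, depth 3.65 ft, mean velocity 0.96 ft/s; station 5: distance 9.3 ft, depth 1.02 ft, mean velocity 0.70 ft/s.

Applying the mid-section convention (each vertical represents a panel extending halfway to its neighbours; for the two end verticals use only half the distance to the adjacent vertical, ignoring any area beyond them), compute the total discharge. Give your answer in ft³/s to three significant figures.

w_1 = (2.3 − 1.1)/2 = 0.6 ft; q_1 = 0.80 × 1.47 × 0.6 = 0.7056 ft³/s
w_2 = (4.9 − 1.1)/2 = 1.9 ft; q_2 = 1.29 × 3.59 × 1.9 = 8.799 ft³/s
w_3 = (7.7 − 2.3)/2 = 2.7 ft; q_3 = 1.20 × 3.80 × 2.7 = 12.31 ft³/s
w_4 = (9.3 − 4.9)/2 = 2.2 ft; q_4 = 0.96 × 3.65 × 2.2 = 7.709 ft³/s
w_5 = (9.3 − 7.7)/2 = 0.8 ft; q_5 = 0.70 × 1.02 × 0.8 = 0.5712 ft³/s
Q = Σ qᵢ = 30.10 ft³/s

30.1 ft³/s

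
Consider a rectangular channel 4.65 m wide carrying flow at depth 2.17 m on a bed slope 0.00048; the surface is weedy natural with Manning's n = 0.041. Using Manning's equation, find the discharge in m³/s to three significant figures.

A = b·y = 4.65 × 2.17 = 10.09 m²
P = b + 2y = 4.65 + 2×2.17 = 8.990 m
R = A/P = 10.09/8.990 = 1.122 m
Q = (1/n)·A·R^(2/3)·S^(1/2) = (1/0.041) × 10.09 × 1.122^(2/3) × 0.00048^(1/2) = 5.824 m³/s

5.82 m³/s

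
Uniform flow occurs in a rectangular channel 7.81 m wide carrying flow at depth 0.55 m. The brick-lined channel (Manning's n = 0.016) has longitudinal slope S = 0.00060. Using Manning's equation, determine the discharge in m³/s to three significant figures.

A = b·y = 7.81 × 0.55 = 4.296 m²
P = b + 2y = 7.81 + 2×0.55 = 8.910 m
R = A/P = 4.296/8.910 = 0.4821 m
Q = (1/n)·A·R^(2/3)·S^(1/2) = (1/0.016) × 4.296 × 0.4821^(2/3) × 0.00060^(1/2) = 4.043 m³/s

4.04 m³/s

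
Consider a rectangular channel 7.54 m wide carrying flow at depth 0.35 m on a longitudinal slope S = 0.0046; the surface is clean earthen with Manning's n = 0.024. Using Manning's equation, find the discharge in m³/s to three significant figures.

A = b·y = 7.54 × 0.35 = 2.639 m²
P = b + 2y = 7.54 + 2×0.35 = 8.240 m
R = A/P = 2.639/8.240 = 0.3203 m
Q = (1/n)·A·R^(2/3)·S^(1/2) = (1/0.024) × 2.639 × 0.3203^(2/3) × 0.0046^(1/2) = 3.491 m³/s

3.49 m³/s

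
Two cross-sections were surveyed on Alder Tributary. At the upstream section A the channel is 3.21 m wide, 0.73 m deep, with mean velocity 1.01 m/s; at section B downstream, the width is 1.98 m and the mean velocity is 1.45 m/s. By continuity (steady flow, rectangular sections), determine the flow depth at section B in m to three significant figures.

Q = A₁V₁ = (3.21×0.73) × 1.01 = 2.367 m³/s
d₂ = Q/(b₂ V₂) = 2.367/(1.98×1.45) = 0.8244 m

0.824 m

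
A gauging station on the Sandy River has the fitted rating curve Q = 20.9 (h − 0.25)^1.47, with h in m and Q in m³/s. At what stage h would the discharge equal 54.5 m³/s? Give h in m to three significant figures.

2.17 m

h − h₀ = (Q/C)^(1/b) = (54.5/20.9)^(1/1.47) = 1.919 m
h = 0.25 + 1.919 = 2.169 m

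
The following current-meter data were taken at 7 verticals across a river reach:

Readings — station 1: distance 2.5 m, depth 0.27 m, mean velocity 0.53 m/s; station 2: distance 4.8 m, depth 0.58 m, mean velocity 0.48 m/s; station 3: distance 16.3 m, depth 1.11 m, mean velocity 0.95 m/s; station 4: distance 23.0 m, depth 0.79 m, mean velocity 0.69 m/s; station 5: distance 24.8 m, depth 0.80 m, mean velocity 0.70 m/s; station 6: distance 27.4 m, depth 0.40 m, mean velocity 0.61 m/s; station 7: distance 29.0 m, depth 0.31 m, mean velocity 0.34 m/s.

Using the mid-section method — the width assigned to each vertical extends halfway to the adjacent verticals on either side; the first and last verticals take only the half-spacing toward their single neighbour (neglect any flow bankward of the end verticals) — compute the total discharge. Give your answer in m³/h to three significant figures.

57000 m³/h

w_1 = (4.8 − 2.5)/2 = 1.15 m; q_1 = 0.53 × 0.27 × 1.15 = 0.1646 m³/s
w_2 = (16.3 − 2.5)/2 = 6.9 m; q_2 = 0.48 × 0.58 × 6.9 = 1.921 m³/s
w_3 = (23.0 − 4.8)/2 = 9.1 m; q_3 = 0.95 × 1.11 × 9.1 = 9.596 m³/s
w_4 = (24.8 − 16.3)/2 = 4.25 m; q_4 = 0.69 × 0.79 × 4.25 = 2.317 m³/s
w_5 = (27.4 − 23.0)/2 = 2.2 m; q_5 = 0.70 × 0.80 × 2.2 = 1.232 m³/s
w_6 = (29.0 − 24.8)/2 = 2.1 m; q_6 = 0.61 × 0.40 × 2.1 = 0.5124 m³/s
w_7 = (29.0 − 27.4)/2 = 0.8 m; q_7 = 0.34 × 0.31 × 0.8 = 0.08432 m³/s
Q = Σ qᵢ = 15.83 m³/s
= 15.83 × 3600 = 56980 m³/h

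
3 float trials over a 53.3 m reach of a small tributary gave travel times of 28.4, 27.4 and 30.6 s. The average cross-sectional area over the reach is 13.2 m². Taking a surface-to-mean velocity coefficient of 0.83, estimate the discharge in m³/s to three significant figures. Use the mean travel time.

20.3 m³/s

t̄ = (28.4 + 27.4 + 30.6) / 3 = 28.8 s
v_surface = L / t̄ = 53.3 / 28.8 = 1.851 m/s
v_mean = 0.83 × 1.851 = 1.536 m/s
Q = A × v_mean = 13.2 × 1.536 = 20.28 m³/s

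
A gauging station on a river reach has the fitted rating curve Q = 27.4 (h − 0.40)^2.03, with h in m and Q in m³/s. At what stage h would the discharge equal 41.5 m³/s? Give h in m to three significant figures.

h − h₀ = (Q/C)^(1/b) = (41.5/27.4)^(1/2.03) = 1.227 m
h = 0.40 + 1.227 = 1.627 m

1.63 m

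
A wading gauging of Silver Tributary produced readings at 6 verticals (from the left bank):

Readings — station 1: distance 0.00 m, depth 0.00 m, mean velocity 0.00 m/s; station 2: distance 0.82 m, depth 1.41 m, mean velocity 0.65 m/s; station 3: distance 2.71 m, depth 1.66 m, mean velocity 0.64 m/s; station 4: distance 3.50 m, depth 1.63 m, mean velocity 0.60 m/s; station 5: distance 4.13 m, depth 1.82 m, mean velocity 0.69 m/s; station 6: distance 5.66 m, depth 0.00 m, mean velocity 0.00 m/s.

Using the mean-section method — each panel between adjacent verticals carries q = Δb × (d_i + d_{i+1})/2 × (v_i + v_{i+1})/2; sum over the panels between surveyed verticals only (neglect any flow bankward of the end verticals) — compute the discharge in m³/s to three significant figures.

4.05 m³/s

Panel 1-2: Δb = 0.82 m, d̄ = (0.00+1.41)/2 = 0.705, v̄ = (0.00+0.65)/2 = 0.325 → q = 0.82×0.705×0.325 = 0.1879 m³/s
Panel 2-3: Δb = 1.89 m, d̄ = (1.41+1.66)/2 = 1.535, v̄ = (0.65+0.64)/2 = 0.645 → q = 1.89×1.535×0.645 = 1.871 m³/s
Panel 3-4: Δb = 0.79 m, d̄ = (1.66+1.63)/2 = 1.645, v̄ = (0.64+0.60)/2 = 0.62 → q = 0.79×1.645×0.62 = 0.8057 m³/s
Panel 4-5: Δb = 0.63 m, d̄ = (1.63+1.82)/2 = 1.725, v̄ = (0.60+0.69)/2 = 0.645 → q = 0.63×1.725×0.645 = 0.7010 m³/s
Panel 5-6: Δb = 1.53 m, d̄ = (1.82+0.00)/2 = 0.91, v̄ = (0.69+0.00)/2 = 0.345 → q = 1.53×0.91×0.345 = 0.4803 m³/s
Q = Σ q = 4.046 m³/s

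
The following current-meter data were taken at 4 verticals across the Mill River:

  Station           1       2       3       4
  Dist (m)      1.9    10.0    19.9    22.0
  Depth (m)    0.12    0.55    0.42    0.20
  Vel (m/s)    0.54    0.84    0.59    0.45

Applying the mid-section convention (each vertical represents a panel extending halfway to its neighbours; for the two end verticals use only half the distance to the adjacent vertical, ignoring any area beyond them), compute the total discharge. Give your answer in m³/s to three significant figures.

w_1 = (10.0 − 1.9)/2 = 4.05 m; q_1 = 0.54 × 0.12 × 4.05 = 0.2624 m³/s
w_2 = (19.9 − 1.9)/2 = 9 m; q_2 = 0.84 × 0.55 × 9 = 4.158 m³/s
w_3 = (22.0 − 10.0)/2 = 6 m; q_3 = 0.59 × 0.42 × 6 = 1.487 m³/s
w_4 = (22.0 − 19.9)/2 = 1.05 m; q_4 = 0.45 × 0.20 × 1.05 = 0.09450 m³/s
Q = Σ qᵢ = 6.002 m³/s

6.00 m³/s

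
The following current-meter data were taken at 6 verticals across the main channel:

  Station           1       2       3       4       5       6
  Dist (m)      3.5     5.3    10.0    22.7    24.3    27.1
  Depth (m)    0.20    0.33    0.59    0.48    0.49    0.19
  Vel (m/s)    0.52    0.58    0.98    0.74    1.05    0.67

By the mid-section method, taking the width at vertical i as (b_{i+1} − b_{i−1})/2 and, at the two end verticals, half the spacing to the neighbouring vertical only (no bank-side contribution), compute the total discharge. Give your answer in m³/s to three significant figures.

w_1 = (5.3 − 3.5)/2 = 0.9 m; q_1 = 0.52 × 0.20 × 0.9 = 0.09360 m³/s
w_2 = (10.0 − 3.5)/2 = 3.25 m; q_2 = 0.58 × 0.33 × 3.25 = 0.6221 m³/s
w_3 = (22.7 − 5.3)/2 = 8.7 m; q_3 = 0.98 × 0.59 × 8.7 = 5.030 m³/s
w_4 = (24.3 − 10.0)/2 = 7.15 m; q_4 = 0.74 × 0.48 × 7.15 = 2.540 m³/s
w_5 = (27.1 − 22.7)/2 = 2.2 m; q_5 = 1.05 × 0.49 × 2.2 = 1.132 m³/s
w_6 = (27.1 − 24.3)/2 = 1.4 m; q_6 = 0.67 × 0.19 × 1.4 = 0.1782 m³/s
Q = Σ qᵢ = 9.596 m³/s

9.60 m³/s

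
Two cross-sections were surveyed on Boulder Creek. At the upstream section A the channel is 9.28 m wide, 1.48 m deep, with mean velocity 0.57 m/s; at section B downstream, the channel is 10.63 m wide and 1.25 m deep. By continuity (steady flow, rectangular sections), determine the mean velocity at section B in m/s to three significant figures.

0.589 m/s

Q = A₁V₁ = (9.28×1.48) × 0.57 = 7.829 m³/s
A₂ = 10.63 × 1.25 = 13.29 m²
V₂ = Q/A₂ = 7.829/13.29 = 0.5892 m/s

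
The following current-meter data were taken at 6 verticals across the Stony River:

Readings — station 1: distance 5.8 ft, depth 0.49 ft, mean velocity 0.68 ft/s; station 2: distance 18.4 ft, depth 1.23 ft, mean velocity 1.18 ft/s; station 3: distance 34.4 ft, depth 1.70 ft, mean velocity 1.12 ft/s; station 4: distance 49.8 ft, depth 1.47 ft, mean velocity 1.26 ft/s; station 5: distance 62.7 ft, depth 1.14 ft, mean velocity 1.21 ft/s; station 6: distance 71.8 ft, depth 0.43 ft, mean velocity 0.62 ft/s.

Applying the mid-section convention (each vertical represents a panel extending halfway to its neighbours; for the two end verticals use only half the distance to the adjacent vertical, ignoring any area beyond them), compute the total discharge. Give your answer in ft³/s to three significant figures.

95.3 ft³/s

w_1 = (18.4 − 5.8)/2 = 6.3 ft; q_1 = 0.68 × 0.49 × 6.3 = 2.099 ft³/s
w_2 = (34.4 − 5.8)/2 = 14.3 ft; q_2 = 1.18 × 1.23 × 14.3 = 20.76 ft³/s
w_3 = (49.8 − 18.4)/2 = 15.7 ft; q_3 = 1.12 × 1.70 × 15.7 = 29.89 ft³/s
w_4 = (62.7 − 34.4)/2 = 14.15 ft; q_4 = 1.26 × 1.47 × 14.15 = 26.21 ft³/s
w_5 = (71.8 − 49.8)/2 = 11 ft; q_5 = 1.21 × 1.14 × 11 = 15.17 ft³/s
w_6 = (71.8 − 62.7)/2 = 4.55 ft; q_6 = 0.62 × 0.43 × 4.55 = 1.213 ft³/s
Q = Σ qᵢ = 95.34 ft³/s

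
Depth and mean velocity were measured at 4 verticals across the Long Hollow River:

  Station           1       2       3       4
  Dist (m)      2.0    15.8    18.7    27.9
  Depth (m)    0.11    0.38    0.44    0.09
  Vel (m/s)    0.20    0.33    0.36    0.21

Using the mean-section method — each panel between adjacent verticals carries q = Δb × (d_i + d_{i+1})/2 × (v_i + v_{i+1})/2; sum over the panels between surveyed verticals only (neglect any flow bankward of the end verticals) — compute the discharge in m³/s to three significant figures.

2.00 m³/s

Panel 1-2: Δb = 13.8 m, d̄ = (0.11+0.38)/2 = 0.245, v̄ = (0.20+0.33)/2 = 0.265 → q = 13.8×0.245×0.265 = 0.8960 m³/s
Panel 2-3: Δb = 2.9 m, d̄ = (0.38+0.44)/2 = 0.41, v̄ = (0.33+0.36)/2 = 0.345 → q = 2.9×0.41×0.345 = 0.4102 m³/s
Panel 3-4: Δb = 9.2 m, d̄ = (0.44+0.09)/2 = 0.265, v̄ = (0.36+0.21)/2 = 0.285 → q = 9.2×0.265×0.285 = 0.6948 m³/s
Q = Σ q = 2.001 m³/s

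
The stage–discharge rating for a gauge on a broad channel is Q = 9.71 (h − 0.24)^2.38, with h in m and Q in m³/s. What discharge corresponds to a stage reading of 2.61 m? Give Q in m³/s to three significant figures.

Q = 9.71 × (2.61 − 0.24)^2.38 = 9.71 × 2.37^2.38 = 75.70 m³/s

75.7 m³/s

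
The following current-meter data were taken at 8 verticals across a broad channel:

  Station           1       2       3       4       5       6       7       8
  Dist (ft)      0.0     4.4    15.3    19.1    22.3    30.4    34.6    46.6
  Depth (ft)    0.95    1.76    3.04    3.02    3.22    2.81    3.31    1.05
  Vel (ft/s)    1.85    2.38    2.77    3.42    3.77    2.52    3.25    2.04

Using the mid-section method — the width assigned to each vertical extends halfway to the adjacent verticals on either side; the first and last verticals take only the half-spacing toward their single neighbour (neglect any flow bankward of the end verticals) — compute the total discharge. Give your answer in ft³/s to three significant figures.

346 ft³/s

w_1 = (4.4 − 0.0)/2 = 2.2 ft; q_1 = 1.85 × 0.95 × 2.2 = 3.867 ft³/s
w_2 = (15.3 − 0.0)/2 = 7.65 ft; q_2 = 2.38 × 1.76 × 7.65 = 32.04 ft³/s
w_3 = (19.1 − 4.4)/2 = 7.35 ft; q_3 = 2.77 × 3.04 × 7.35 = 61.89 ft³/s
w_4 = (22.3 − 15.3)/2 = 3.5 ft; q_4 = 3.42 × 3.02 × 3.5 = 36.15 ft³/s
w_5 = (30.4 − 19.1)/2 = 5.65 ft; q_5 = 3.77 × 3.22 × 5.65 = 68.59 ft³/s
w_6 = (34.6 − 22.3)/2 = 6.15 ft; q_6 = 2.52 × 2.81 × 6.15 = 43.55 ft³/s
w_7 = (46.6 − 30.4)/2 = 8.1 ft; q_7 = 3.25 × 3.31 × 8.1 = 87.14 ft³/s
w_8 = (46.6 − 34.6)/2 = 6 ft; q_8 = 2.04 × 1.05 × 6 = 12.85 ft³/s
Q = Σ qᵢ = 346.1 ft³/s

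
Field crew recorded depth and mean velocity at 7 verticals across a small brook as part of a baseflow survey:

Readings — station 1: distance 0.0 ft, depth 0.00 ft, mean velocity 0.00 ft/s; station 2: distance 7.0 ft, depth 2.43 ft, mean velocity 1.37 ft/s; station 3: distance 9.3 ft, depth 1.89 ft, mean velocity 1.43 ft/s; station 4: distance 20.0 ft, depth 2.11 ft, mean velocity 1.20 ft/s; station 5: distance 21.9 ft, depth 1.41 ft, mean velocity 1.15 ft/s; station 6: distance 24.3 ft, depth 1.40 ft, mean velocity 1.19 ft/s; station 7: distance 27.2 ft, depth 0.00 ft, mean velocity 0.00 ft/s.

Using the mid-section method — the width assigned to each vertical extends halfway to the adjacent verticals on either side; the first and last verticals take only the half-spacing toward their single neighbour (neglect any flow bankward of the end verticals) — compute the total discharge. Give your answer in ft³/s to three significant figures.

56.9 ft³/s

w_2 = (9.3 − 0.0)/2 = 4.65 ft; q_2 = 1.37 × 2.43 × 4.65 = 15.48 ft³/s
w_3 = (20.0 − 7.0)/2 = 6.5 ft; q_3 = 1.43 × 1.89 × 6.5 = 17.57 ft³/s
w_4 = (21.9 − 9.3)/2 = 6.3 ft; q_4 = 1.20 × 2.11 × 6.3 = 15.95 ft³/s
w_5 = (24.3 − 20.0)/2 = 2.15 ft; q_5 = 1.15 × 1.41 × 2.15 = 3.486 ft³/s
w_6 = (27.2 − 21.9)/2 = 2.65 ft; q_6 = 1.19 × 1.40 × 2.65 = 4.415 ft³/s
Stations 1, 7 contribute zero (depth or velocity is 0).
Q = Σ qᵢ = 56.90 ft³/s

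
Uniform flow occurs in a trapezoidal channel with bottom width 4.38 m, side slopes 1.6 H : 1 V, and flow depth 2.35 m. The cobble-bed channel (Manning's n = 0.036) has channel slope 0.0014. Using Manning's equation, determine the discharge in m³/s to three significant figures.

A = (b + z·y)·y = (4.38 + 1.6×2.35)×2.35 = 19.13 m²
P = b + 2y√(1+z²) = 4.38 + 2×2.35×√(1+1.6²) = 13.25 m
R = A/P = 19.13/13.25 = 1.444 m
Q = (1/n)·A·R^(2/3)·S^(1/2) = (1/0.036) × 19.13 × 1.444^(2/3) × 0.0014^(1/2) = 25.40 m³/s

25.4 m³/s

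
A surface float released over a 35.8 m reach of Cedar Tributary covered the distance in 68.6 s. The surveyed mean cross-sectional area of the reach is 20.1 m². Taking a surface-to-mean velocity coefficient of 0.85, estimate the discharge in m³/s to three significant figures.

v_surface = L / t̄ = 35.8 / 68.6 = 0.5219 m/s
v_mean = 0.85 × 0.5219 = 0.4436 m/s
Q = A × v_mean = 20.1 × 0.4436 = 8.916 m³/s

8.92 m³/s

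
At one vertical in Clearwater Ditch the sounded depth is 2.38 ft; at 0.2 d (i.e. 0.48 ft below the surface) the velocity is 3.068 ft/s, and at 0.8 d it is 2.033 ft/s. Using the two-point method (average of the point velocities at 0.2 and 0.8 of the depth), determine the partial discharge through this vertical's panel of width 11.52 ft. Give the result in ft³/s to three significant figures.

69.9 ft³/s

v̄ = (3.068 + 2.033) / 2 = 2.551 ft/s
q = v̄ × d × w = 2.551 × 2.38 × 11.52 = 69.93 ft³/s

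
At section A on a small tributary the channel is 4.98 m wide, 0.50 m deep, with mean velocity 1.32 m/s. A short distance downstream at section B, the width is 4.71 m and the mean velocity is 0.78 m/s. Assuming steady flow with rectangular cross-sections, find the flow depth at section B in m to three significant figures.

0.895 m

Q = A₁V₁ = (4.98×0.50) × 1.32 = 3.287 m³/s
d₂ = Q/(b₂ V₂) = 3.287/(4.71×0.78) = 0.8947 m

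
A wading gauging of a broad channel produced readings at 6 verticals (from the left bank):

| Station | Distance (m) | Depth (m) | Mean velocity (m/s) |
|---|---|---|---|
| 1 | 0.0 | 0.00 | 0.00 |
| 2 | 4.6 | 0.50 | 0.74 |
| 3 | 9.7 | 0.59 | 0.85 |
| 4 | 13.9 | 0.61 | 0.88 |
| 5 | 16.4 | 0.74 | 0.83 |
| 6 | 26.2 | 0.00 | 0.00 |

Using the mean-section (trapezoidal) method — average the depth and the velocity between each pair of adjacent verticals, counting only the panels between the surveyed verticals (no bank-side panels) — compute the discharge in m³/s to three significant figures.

Panel 1-2: Δb = 4.6 m, d̄ = (0.00+0.50)/2 = 0.25, v̄ = (0.00+0.74)/2 = 0.37 → q = 4.6×0.25×0.37 = 0.4255 m³/s
Panel 2-3: Δb = 5.1 m, d̄ = (0.50+0.59)/2 = 0.545, v̄ = (0.74+0.85)/2 = 0.795 → q = 5.1×0.545×0.795 = 2.210 m³/s
Panel 3-4: Δb = 4.2 m, d̄ = (0.59+0.61)/2 = 0.6, v̄ = (0.85+0.88)/2 = 0.865 → q = 4.2×0.6×0.865 = 2.180 m³/s
Panel 4-5: Δb = 2.5 m, d̄ = (0.61+0.74)/2 = 0.675, v̄ = (0.88+0.83)/2 = 0.855 → q = 2.5×0.675×0.855 = 1.443 m³/s
Panel 5-6: Δb = 9.8 m, d̄ = (0.74+0.00)/2 = 0.37, v̄ = (0.83+0.00)/2 = 0.415 → q = 9.8×0.37×0.415 = 1.505 m³/s
Q = Σ q = 7.763 m³/s

7.76 m³/s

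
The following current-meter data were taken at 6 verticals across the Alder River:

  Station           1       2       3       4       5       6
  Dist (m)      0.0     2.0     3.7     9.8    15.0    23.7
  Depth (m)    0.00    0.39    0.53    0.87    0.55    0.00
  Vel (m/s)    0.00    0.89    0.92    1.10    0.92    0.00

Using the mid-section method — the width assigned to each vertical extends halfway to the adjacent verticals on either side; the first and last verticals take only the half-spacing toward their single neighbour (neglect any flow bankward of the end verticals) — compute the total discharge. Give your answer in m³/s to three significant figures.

11.5 m³/s

w_2 = (3.7 − 0.0)/2 = 1.85 m; q_2 = 0.89 × 0.39 × 1.85 = 0.6421 m³/s
w_3 = (9.8 − 2.0)/2 = 3.9 m; q_3 = 0.92 × 0.53 × 3.9 = 1.902 m³/s
w_4 = (15.0 − 3.7)/2 = 5.65 m; q_4 = 1.10 × 0.87 × 5.65 = 5.407 m³/s
w_5 = (23.7 − 9.8)/2 = 6.95 m; q_5 = 0.92 × 0.55 × 6.95 = 3.517 m³/s
Stations 1, 6 contribute zero (depth or velocity is 0).
Q = Σ qᵢ = 11.47 m³/s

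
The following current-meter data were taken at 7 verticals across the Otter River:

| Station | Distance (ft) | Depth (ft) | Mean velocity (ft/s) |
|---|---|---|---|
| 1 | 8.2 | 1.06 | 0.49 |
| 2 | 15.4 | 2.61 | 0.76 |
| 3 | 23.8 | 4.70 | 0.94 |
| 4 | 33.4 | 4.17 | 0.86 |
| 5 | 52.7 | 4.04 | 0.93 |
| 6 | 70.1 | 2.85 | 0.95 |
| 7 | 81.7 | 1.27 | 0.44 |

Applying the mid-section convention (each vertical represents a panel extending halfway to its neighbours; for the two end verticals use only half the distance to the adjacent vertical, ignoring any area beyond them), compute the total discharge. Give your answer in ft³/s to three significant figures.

220 ft³/s

w_1 = (15.4 − 8.2)/2 = 3.6 ft; q_1 = 0.49 × 1.06 × 3.6 = 1.870 ft³/s
w_2 = (23.8 − 8.2)/2 = 7.8 ft; q_2 = 0.76 × 2.61 × 7.8 = 15.47 ft³/s
w_3 = (33.4 − 15.4)/2 = 9 ft; q_3 = 0.94 × 4.70 × 9 = 39.76 ft³/s
w_4 = (52.7 − 23.8)/2 = 14.45 ft; q_4 = 0.86 × 4.17 × 14.45 = 51.82 ft³/s
w_5 = (70.1 − 33.4)/2 = 18.35 ft; q_5 = 0.93 × 4.04 × 18.35 = 68.94 ft³/s
w_6 = (81.7 − 52.7)/2 = 14.5 ft; q_6 = 0.95 × 2.85 × 14.5 = 39.26 ft³/s
w_7 = (81.7 − 70.1)/2 = 5.8 ft; q_7 = 0.44 × 1.27 × 5.8 = 3.241 ft³/s
Q = Σ qᵢ = 220.4 ft³/s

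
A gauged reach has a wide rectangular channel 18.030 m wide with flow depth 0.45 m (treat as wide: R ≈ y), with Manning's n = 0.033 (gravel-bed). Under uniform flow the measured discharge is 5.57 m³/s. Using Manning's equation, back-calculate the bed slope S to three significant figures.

A = b·y = 18.030 × 0.45 = 8.114 m²
Wide channel: R ≈ y = 0.45 m
S = (Q·n / (1·A·R^(2/3)))² = (5.57×0.033 / (1×8.114×0.5872))² = 0.001488

0.00149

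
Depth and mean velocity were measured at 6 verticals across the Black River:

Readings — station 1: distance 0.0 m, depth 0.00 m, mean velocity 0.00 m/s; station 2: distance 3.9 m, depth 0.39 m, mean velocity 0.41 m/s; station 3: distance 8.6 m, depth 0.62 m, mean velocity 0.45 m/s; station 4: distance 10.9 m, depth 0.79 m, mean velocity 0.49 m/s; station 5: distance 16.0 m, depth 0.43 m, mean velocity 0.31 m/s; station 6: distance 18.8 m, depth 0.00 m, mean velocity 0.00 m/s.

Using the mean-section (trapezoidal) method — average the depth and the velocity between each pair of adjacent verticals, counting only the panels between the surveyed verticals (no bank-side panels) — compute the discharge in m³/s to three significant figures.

3.28 m³/s

Panel 1-2: Δb = 3.9 m, d̄ = (0.00+0.39)/2 = 0.195, v̄ = (0.00+0.41)/2 = 0.205 → q = 3.9×0.195×0.205 = 0.1559 m³/s
Panel 2-3: Δb = 4.7 m, d̄ = (0.39+0.62)/2 = 0.505, v̄ = (0.41+0.45)/2 = 0.43 → q = 4.7×0.505×0.43 = 1.021 m³/s
Panel 3-4: Δb = 2.3 m, d̄ = (0.62+0.79)/2 = 0.705, v̄ = (0.45+0.49)/2 = 0.47 → q = 2.3×0.705×0.47 = 0.7621 m³/s
Panel 4-5: Δb = 5.1 m, d̄ = (0.79+0.43)/2 = 0.61, v̄ = (0.49+0.31)/2 = 0.4 → q = 5.1×0.61×0.4 = 1.244 m³/s
Panel 5-6: Δb = 2.8 m, d̄ = (0.43+0.00)/2 = 0.215, v̄ = (0.31+0.00)/2 = 0.155 → q = 2.8×0.215×0.155 = 0.09331 m³/s
Q = Σ q = 3.276 m³/s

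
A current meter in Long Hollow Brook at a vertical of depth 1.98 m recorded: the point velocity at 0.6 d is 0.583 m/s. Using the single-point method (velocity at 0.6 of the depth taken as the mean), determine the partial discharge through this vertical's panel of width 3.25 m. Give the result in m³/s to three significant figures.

3.75 m³/s

v̄ = v₀.₆ = 0.583 m/s
q = v̄ × d × w = 0.5830 × 1.98 × 3.25 = 3.752 m³/s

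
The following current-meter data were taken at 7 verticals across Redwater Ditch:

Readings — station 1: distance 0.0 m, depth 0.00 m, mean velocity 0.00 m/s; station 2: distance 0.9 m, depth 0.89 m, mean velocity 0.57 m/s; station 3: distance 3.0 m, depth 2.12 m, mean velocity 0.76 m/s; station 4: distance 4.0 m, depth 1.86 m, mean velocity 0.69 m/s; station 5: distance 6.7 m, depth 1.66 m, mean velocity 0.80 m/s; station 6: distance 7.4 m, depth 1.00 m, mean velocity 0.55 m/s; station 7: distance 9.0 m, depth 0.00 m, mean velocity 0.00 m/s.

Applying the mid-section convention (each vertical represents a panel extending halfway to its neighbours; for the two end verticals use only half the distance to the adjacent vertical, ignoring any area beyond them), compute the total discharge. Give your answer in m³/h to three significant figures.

w_2 = (3.0 − 0.0)/2 = 1.5 m; q_2 = 0.57 × 0.89 × 1.5 = 0.7610 m³/s
w_3 = (4.0 − 0.9)/2 = 1.55 m; q_3 = 0.76 × 2.12 × 1.55 = 2.497 m³/s
w_4 = (6.7 − 3.0)/2 = 1.85 m; q_4 = 0.69 × 1.86 × 1.85 = 2.374 m³/s
w_5 = (7.4 − 4.0)/2 = 1.7 m; q_5 = 0.80 × 1.66 × 1.7 = 2.258 m³/s
w_6 = (9.0 − 6.7)/2 = 1.15 m; q_6 = 0.55 × 1.00 × 1.15 = 0.6325 m³/s
Stations 1, 7 contribute zero (depth or velocity is 0).
Q = Σ qᵢ = 8.523 m³/s
= 8.523 × 3600 = 30680 m³/h

30700 m³/h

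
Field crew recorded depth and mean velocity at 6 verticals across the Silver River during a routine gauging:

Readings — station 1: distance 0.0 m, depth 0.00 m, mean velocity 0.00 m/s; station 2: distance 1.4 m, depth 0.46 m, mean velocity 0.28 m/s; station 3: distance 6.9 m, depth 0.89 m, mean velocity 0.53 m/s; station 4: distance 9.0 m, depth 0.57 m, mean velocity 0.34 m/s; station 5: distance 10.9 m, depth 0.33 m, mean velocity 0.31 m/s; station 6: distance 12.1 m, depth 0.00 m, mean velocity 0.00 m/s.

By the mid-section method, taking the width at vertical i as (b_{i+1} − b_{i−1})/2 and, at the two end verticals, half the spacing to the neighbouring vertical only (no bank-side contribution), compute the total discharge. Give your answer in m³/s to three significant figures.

2.78 m³/s

w_2 = (6.9 − 0.0)/2 = 3.45 m; q_2 = 0.28 × 0.46 × 3.45 = 0.4444 m³/s
w_3 = (9.0 − 1.4)/2 = 3.8 m; q_3 = 0.53 × 0.89 × 3.8 = 1.792 m³/s
w_4 = (10.9 − 6.9)/2 = 2 m; q_4 = 0.34 × 0.57 × 2 = 0.3876 m³/s
w_5 = (12.1 − 9.0)/2 = 1.55 m; q_5 = 0.31 × 0.33 × 1.55 = 0.1586 m³/s
Stations 1, 6 contribute zero (depth or velocity is 0).
Q = Σ qᵢ = 2.783 m³/s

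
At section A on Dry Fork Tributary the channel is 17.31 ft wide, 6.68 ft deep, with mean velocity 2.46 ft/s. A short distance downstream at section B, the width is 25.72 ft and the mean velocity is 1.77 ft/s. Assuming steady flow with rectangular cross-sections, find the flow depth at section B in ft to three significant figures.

Q = A₁V₁ = (17.31×6.68) × 2.46 = 284.5 ft³/s
d₂ = Q/(b₂ V₂) = 284.5/(25.72×1.77) = 6.248 ft

6.25 ft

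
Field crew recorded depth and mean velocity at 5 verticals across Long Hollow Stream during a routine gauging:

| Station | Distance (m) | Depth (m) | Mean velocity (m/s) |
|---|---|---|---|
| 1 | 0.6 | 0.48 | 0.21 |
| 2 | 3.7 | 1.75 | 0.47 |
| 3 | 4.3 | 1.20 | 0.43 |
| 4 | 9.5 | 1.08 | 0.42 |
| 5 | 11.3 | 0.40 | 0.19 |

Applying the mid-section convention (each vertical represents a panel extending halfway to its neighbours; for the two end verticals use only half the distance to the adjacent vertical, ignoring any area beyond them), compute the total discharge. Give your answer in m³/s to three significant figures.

4.83 m³/s

w_1 = (3.7 − 0.6)/2 = 1.55 m; q_1 = 0.21 × 0.48 × 1.55 = 0.1562 m³/s
w_2 = (4.3 − 0.6)/2 = 1.85 m; q_2 = 0.47 × 1.75 × 1.85 = 1.522 m³/s
w_3 = (9.5 − 3.7)/2 = 2.9 m; q_3 = 0.43 × 1.20 × 2.9 = 1.496 m³/s
w_4 = (11.3 − 4.3)/2 = 3.5 m; q_4 = 0.42 × 1.08 × 3.5 = 1.588 m³/s
w_5 = (11.3 − 9.5)/2 = 0.9 m; q_5 = 0.19 × 0.40 × 0.9 = 0.06840 m³/s
Q = Σ qᵢ = 4.830 m³/s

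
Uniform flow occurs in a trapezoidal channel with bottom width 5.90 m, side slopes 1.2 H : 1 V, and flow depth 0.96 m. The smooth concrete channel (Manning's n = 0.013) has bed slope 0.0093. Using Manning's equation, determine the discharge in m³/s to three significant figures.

A = (b + z·y)·y = (5.90 + 1.2×0.96)×0.96 = 6.770 m²
P = b + 2y√(1+z²) = 5.90 + 2×0.96×√(1+1.2²) = 8.899 m
R = A/P = 6.770/8.899 = 0.7607 m
Q = (1/n)·A·R^(2/3)·S^(1/2) = (1/0.013) × 6.770 × 0.7607^(2/3) × 0.0093^(1/2) = 41.85 m³/s

41.9 m³/s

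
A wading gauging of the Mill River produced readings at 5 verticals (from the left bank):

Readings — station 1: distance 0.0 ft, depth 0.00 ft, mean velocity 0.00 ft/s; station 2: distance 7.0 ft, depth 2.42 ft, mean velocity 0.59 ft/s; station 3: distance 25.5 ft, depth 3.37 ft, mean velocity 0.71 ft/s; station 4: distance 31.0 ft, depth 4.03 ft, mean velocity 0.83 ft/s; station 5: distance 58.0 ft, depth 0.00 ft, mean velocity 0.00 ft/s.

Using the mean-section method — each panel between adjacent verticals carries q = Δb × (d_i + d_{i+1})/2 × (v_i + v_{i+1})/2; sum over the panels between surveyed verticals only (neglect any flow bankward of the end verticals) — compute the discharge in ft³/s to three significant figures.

Panel 1-2: Δb = 7 ft, d̄ = (0.00+2.42)/2 = 1.21, v̄ = (0.00+0.59)/2 = 0.295 → q = 7×1.21×0.295 = 2.499 ft³/s
Panel 2-3: Δb = 18.5 ft, d̄ = (2.42+3.37)/2 = 2.895, v̄ = (0.59+0.71)/2 = 0.65 → q = 18.5×2.895×0.65 = 34.81 ft³/s
Panel 3-4: Δb = 5.5 ft, d̄ = (3.37+4.03)/2 = 3.7, v̄ = (0.71+0.83)/2 = 0.77 → q = 5.5×3.7×0.77 = 15.67 ft³/s
Panel 4-5: Δb = 27 ft, d̄ = (4.03+0.00)/2 = 2.015, v̄ = (0.83+0.00)/2 = 0.415 → q = 27×2.015×0.415 = 22.58 ft³/s
Q = Σ q = 75.56 ft³/s

75.6 ft³/s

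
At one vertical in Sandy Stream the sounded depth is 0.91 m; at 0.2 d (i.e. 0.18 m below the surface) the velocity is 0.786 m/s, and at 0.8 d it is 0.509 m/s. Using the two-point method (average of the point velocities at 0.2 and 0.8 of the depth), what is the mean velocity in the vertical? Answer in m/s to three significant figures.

v̄ = (0.786 + 0.509) / 2 = 0.6475 m/s

0.648 m/s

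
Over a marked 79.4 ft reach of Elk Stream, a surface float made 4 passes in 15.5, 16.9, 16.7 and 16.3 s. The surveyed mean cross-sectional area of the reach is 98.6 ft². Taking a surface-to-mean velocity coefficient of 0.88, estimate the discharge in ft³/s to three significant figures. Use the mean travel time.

421 ft³/s

t̄ = (15.5 + 16.9 + 16.7 + 16.3) / 4 = 16.35 s
v_surface = L / t̄ = 79.4 / 16.35 = 4.856 ft/s
v_mean = 0.88 × 4.856 = 4.274 ft/s
Q = A × v_mean = 98.6 × 4.274 = 421.4 ft³/s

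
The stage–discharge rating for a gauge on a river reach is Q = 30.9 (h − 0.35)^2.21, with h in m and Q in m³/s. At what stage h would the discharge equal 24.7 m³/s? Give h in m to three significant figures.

h − h₀ = (Q/C)^(1/b) = (24.7/30.9)^(1/2.21) = 0.9036 m
h = 0.35 + 0.9036 = 1.254 m

1.25 m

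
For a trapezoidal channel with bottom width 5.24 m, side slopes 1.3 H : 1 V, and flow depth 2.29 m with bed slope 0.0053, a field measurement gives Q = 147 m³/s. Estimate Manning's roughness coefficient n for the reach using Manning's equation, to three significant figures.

A = (b + z·y)·y = (5.24 + 1.3×2.29)×2.29 = 18.82 m²
P = b + 2y√(1+z²) = 5.24 + 2×2.29×√(1+1.3²) = 12.75 m
R = A/P = 18.82/12.75 = 1.476 m
n = (1/Q)·A·R^(2/3)·S^(1/2) = (1/147) × 18.82 × 1.296 × 0.07280 = 0.01208

0.0121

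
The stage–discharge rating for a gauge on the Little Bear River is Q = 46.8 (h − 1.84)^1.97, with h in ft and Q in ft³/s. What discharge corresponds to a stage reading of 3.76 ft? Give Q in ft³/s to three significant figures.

Q = 46.8 × (3.76 − 1.84)^1.97 = 46.8 × 1.92^1.97 = 169.2 ft³/s

169 ft³/s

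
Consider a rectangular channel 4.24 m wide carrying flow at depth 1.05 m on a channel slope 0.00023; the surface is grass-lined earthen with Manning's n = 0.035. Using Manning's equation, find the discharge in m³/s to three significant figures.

1.52 m³/s

A = b·y = 4.24 × 1.05 = 4.452 m²
P = b + 2y = 4.24 + 2×1.05 = 6.340 m
R = A/P = 4.452/6.340 = 0.7022 m
Q = (1/n)·A·R^(2/3)·S^(1/2) = (1/0.035) × 4.452 × 0.7022^(2/3) × 0.00023^(1/2) = 1.524 m³/s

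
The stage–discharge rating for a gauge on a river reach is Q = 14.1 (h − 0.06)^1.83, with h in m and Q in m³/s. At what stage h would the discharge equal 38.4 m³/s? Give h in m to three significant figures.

1.79 m

h − h₀ = (Q/C)^(1/b) = (38.4/14.1)^(1/1.83) = 1.729 m
h = 0.06 + 1.729 = 1.789 m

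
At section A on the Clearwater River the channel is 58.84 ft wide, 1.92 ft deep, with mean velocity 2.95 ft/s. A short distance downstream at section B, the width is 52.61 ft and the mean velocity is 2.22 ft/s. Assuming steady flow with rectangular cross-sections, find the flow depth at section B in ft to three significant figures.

2.85 ft

Q = A₁V₁ = (58.84×1.92) × 2.95 = 333.3 ft³/s
d₂ = Q/(b₂ V₂) = 333.3/(52.61×2.22) = 2.853 ft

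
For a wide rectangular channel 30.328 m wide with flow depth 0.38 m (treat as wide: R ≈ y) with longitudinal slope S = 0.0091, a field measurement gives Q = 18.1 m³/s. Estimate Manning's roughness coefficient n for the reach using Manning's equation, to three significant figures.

A = b·y = 30.328 × 0.38 = 11.52 m²
Wide channel: R ≈ y = 0.38 m
n = (1/Q)·A·R^(2/3)·S^(1/2) = (1/18.1) × 11.52 × 0.5246 × 0.09539 = 0.03187

0.0319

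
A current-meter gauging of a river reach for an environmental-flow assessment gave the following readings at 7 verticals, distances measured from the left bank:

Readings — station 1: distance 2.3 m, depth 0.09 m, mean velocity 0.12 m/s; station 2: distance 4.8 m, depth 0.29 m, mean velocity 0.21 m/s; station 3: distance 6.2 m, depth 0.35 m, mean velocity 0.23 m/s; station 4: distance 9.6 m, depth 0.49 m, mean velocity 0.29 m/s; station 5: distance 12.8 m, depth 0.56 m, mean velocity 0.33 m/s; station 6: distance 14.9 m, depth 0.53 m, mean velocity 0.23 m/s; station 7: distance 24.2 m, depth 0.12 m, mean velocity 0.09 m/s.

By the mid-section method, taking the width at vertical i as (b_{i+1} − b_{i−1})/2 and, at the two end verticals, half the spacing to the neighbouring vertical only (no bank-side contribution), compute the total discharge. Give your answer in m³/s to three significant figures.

2.03 m³/s

w_1 = (4.8 − 2.3)/2 = 1.25 m; q_1 = 0.12 × 0.09 × 1.25 = 0.01350 m³/s
w_2 = (6.2 − 2.3)/2 = 1.95 m; q_2 = 0.21 × 0.29 × 1.95 = 0.1188 m³/s
w_3 = (9.6 − 4.8)/2 = 2.4 m; q_3 = 0.23 × 0.35 × 2.4 = 0.1932 m³/s
w_4 = (12.8 − 6.2)/2 = 3.3 m; q_4 = 0.29 × 0.49 × 3.3 = 0.4689 m³/s
w_5 = (14.9 − 9.6)/2 = 2.65 m; q_5 = 0.33 × 0.56 × 2.65 = 0.4897 m³/s
w_6 = (24.2 − 12.8)/2 = 5.7 m; q_6 = 0.23 × 0.53 × 5.7 = 0.6948 m³/s
w_7 = (24.2 − 14.9)/2 = 4.65 m; q_7 = 0.09 × 0.12 × 4.65 = 0.05022 m³/s
Q = Σ qᵢ = 2.029 m³/s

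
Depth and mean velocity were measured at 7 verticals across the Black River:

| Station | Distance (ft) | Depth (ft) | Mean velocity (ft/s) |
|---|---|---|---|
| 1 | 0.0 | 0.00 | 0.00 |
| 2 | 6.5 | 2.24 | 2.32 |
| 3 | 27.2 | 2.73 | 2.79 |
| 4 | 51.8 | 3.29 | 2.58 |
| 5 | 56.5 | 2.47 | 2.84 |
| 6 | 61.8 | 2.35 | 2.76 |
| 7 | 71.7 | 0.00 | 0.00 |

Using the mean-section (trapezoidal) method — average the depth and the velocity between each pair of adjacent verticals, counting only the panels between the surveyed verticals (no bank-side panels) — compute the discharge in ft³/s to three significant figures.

427 ft³/s

Panel 1-2: Δb = 6.5 ft, d̄ = (0.00+2.24)/2 = 1.12, v̄ = (0.00+2.32)/2 = 1.16 → q = 6.5×1.12×1.16 = 8.445 ft³/s
Panel 2-3: Δb = 20.7 ft, d̄ = (2.24+2.73)/2 = 2.485, v̄ = (2.32+2.79)/2 = 2.555 → q = 20.7×2.485×2.555 = 131.4 ft³/s
Panel 3-4: Δb = 24.6 ft, d̄ = (2.73+3.29)/2 = 3.01, v̄ = (2.79+2.58)/2 = 2.685 → q = 24.6×3.01×2.685 = 198.8 ft³/s
Panel 4-5: Δb = 4.7 ft, d̄ = (3.29+2.47)/2 = 2.88, v̄ = (2.58+2.84)/2 = 2.71 → q = 4.7×2.88×2.71 = 36.68 ft³/s
Panel 5-6: Δb = 5.3 ft, d̄ = (2.47+2.35)/2 = 2.41, v̄ = (2.84+2.76)/2 = 2.8 → q = 5.3×2.41×2.8 = 35.76 ft³/s
Panel 6-7: Δb = 9.9 ft, d̄ = (2.35+0.00)/2 = 1.175, v̄ = (2.76+0.00)/2 = 1.38 → q = 9.9×1.175×1.38 = 16.05 ft³/s
Q = Σ q = 427.2 ft³/s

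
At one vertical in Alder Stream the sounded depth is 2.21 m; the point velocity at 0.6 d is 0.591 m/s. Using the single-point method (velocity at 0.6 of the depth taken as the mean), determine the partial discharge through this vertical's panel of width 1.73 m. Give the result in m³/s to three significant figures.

2.26 m³/s

v̄ = v₀.₆ = 0.591 m/s
q = v̄ × d × w = 0.5910 × 2.21 × 1.73 = 2.260 m³/s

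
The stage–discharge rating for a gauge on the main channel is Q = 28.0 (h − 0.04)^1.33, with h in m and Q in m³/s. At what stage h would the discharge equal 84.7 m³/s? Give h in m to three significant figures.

2.34 m

h − h₀ = (Q/C)^(1/b) = (84.7/28.0)^(1/1.33) = 2.299 m
h = 0.04 + 2.299 = 2.339 m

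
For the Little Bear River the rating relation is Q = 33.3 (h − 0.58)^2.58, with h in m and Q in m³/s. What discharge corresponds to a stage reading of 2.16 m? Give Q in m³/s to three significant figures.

108 m³/s

Q = 33.3 × (2.16 − 0.58)^2.58 = 33.3 × 1.58^2.58 = 108.4 m³/s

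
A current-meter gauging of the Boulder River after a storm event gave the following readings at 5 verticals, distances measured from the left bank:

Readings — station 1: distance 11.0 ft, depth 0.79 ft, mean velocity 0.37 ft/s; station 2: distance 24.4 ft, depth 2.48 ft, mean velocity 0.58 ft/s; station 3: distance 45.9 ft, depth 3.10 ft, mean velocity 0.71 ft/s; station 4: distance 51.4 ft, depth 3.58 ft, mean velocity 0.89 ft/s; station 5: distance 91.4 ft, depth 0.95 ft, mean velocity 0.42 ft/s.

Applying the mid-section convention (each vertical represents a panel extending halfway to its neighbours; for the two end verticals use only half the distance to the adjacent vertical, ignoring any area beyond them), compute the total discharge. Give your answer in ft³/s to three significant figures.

w_1 = (24.4 − 11.0)/2 = 6.7 ft; q_1 = 0.37 × 0.79 × 6.7 = 1.958 ft³/s
w_2 = (45.9 − 11.0)/2 = 17.45 ft; q_2 = 0.58 × 2.48 × 17.45 = 25.10 ft³/s
w_3 = (51.4 − 24.4)/2 = 13.5 ft; q_3 = 0.71 × 3.10 × 13.5 = 29.71 ft³/s
w_4 = (91.4 − 45.9)/2 = 22.75 ft; q_4 = 0.89 × 3.58 × 22.75 = 72.49 ft³/s
w_5 = (91.4 − 51.4)/2 = 20 ft; q_5 = 0.42 × 0.95 × 20 = 7.980 ft³/s
Q = Σ qᵢ = 137.2 ft³/s

137 ft³/s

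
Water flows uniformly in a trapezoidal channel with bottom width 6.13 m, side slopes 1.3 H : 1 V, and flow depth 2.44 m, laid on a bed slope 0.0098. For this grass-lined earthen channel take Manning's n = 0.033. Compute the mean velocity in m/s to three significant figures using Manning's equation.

A = (b + z·y)·y = (6.13 + 1.3×2.44)×2.44 = 22.70 m²
P = b + 2y√(1+z²) = 6.13 + 2×2.44×√(1+1.3²) = 14.13 m
R = A/P = 22.70/14.13 = 1.606 m
Q = (1/n)·A·R^(2/3)·S^(1/2) = (1/0.033) × 22.70 × 1.606^(2/3) × 0.0098^(1/2) = 93.37 m³/s
V = Q/A = 93.37/22.70 = 4.114 m/s

4.11 m/s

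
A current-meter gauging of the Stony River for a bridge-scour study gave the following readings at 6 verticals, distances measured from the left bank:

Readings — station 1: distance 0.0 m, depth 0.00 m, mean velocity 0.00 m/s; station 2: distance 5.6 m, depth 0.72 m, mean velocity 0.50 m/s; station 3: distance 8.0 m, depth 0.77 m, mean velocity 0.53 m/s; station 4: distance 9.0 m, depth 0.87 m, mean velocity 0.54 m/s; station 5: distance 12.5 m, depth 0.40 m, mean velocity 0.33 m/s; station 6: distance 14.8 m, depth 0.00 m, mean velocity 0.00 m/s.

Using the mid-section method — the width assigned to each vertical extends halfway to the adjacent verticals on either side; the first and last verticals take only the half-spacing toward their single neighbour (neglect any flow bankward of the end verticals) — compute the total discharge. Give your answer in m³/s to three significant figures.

w_2 = (8.0 − 0.0)/2 = 4 m; q_2 = 0.50 × 0.72 × 4 = 1.440 m³/s
w_3 = (9.0 − 5.6)/2 = 1.7 m; q_3 = 0.53 × 0.77 × 1.7 = 0.6938 m³/s
w_4 = (12.5 − 8.0)/2 = 2.25 m; q_4 = 0.54 × 0.87 × 2.25 = 1.057 m³/s
w_5 = (14.8 − 9.0)/2 = 2.9 m; q_5 = 0.33 × 0.40 × 2.9 = 0.3828 m³/s
Stations 1, 6 contribute zero (depth or velocity is 0).
Q = Σ qᵢ = 3.574 m³/s

3.57 m³/s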